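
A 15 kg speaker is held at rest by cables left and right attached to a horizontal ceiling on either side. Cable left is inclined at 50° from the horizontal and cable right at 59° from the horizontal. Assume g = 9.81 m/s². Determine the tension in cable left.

T_left ≈ 80.2 N

Weight W = 15 × 9.81 = 147.2 N acts straight down.
Horizontal: T_left cos 50° = T_right cos 59°  →  T_right = 1.248 T_left.
Vertical: T_left sin 50° + T_right sin 59° = 147.2.
Substituting the horizontal relation into the vertical equation gives 1.836 T_left = 147.2, so T_left = 80.15 N.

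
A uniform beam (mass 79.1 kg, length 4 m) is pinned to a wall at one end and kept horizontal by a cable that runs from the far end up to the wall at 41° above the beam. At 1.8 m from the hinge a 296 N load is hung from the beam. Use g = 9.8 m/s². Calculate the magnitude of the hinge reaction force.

Take torques about the hinge: T sin 41° · 4 = 79.1×9.8×2 + 296×1.8 = 2083.2 N·m.
So T = 2083.2 / (0.6561 × 4) = 793.82 N.
ΣF_x = 0: H_x = T cos 41° = 599.1 N.
ΣF_y = 0: H_y = (79.1×9.8 + 296) − T sin 41° = 1071.2 − 520.79 = 550.39 N.
|H| = √(H_x² + H_y²) = √((599.1)² + (550.39)²) = 813.54 N.

|H| ≈ 814 N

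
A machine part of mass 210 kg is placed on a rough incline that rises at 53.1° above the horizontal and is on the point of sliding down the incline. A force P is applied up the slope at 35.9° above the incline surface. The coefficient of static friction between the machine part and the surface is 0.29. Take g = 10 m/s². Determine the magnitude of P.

P ≈ 2050 N

On the verge of sliding down the incline, friction equals μN and acts up the slope.
Perpendicular: N + P sin 35.9° = W cos 53.1° = 1261 N.
Along incline: P cos 35.9° + μN = W sin 53.1° with W sin 53.1° = 1679 N.
Solving the pair for P and N: P = 2053 N, N = 57.27 N (and f = μN = 16.61 N).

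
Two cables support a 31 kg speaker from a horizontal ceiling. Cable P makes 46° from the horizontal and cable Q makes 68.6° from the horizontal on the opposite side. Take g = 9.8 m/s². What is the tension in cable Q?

T_Q ≈ 232 N

Weight W = 31 × 9.8 = 303.8 N acts straight down.
Horizontal: T_P cos 46° = T_Q cos 68.6°  →  T_P = 0.5253 T_Q.
Vertical: T_P sin 46° + T_Q sin 68.6° = 303.8.
Substituting the horizontal relation into the vertical equation gives 1.309 T_Q = 303.8, so T_Q = 232.1 N.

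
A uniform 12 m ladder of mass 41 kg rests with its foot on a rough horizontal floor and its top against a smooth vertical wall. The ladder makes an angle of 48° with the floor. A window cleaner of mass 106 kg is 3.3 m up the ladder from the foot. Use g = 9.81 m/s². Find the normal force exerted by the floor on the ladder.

ΣF_y = 0: N_floor = 41×9.81 + 106×9.81 = 1442.1 N.

N_floor ≈ 1440 N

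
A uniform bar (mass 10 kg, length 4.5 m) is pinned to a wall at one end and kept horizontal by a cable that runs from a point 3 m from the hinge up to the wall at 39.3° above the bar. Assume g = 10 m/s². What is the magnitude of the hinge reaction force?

|H| ≈ 95 N

Take torques about the hinge: T sin 39.3° · 3 = 10×10×2.25 = 225 N·m.
So T = 225 / (0.6334 × 3) = 118.41 N.
ΣF_x = 0: H_x = T cos 39.3° = 91.632 N.
ΣF_y = 0: H_y = (10×10) − T sin 39.3° = 100 − 75 = 25 N.
|H| = √(H_x² + H_y²) = √((91.632)² + (25)²) = 94.981 N.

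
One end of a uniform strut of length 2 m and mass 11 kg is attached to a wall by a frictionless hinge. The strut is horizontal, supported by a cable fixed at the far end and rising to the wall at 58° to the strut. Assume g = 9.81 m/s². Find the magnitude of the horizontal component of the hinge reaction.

H_x ≈ 33.7 N

Take torques about the hinge: T sin 58° · 2 = 11×9.81×1 = 107.91 N·m.
So T = 107.91 / (0.8480 × 2) = 63.623 N.
ΣF_x = 0: H_x = T cos 58° = 33.715 N.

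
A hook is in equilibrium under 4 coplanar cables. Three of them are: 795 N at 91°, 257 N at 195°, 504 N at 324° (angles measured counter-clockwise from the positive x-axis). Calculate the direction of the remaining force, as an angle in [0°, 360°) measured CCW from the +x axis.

θ ≈ 251°

Sum the known components: ΣF_x = 145.6 N, ΣF_y = 432.1 N.
For equilibrium the remaining force must supply (−ΣF_x, −ΣF_y) = (-145.6, -432.1) N.
Magnitude = √((-145.6)² + (-432.1)²) = 456 N; direction = atan2(-432.1, -145.6) = 251.4°.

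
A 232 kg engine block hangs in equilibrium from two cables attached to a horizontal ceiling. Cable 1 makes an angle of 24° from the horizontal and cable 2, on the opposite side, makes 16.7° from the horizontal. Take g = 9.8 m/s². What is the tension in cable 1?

T_1 ≈ 3340 N

Weight W = 232 × 9.8 = 2274 N acts straight down.
Horizontal: T_1 cos 24° = T_2 cos 16.7°  →  T_2 = 0.9538 T_1.
Vertical: T_1 sin 24° + T_2 sin 16.7° = 2274.
Substituting the horizontal relation into the vertical equation gives 0.6808 T_1 = 2274, so T_1 = 3340 N.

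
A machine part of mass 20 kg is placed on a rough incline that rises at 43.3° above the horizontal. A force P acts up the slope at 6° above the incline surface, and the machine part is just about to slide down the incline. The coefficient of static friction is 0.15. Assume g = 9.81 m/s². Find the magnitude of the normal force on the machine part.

N ≈ 131 N

On the verge of sliding down the incline, friction equals μN and acts up the slope.
Perpendicular: N + P sin 6° = W cos 43.3° = 142.8 N.
Along incline: P cos 6° + μN = W sin 43.3° with W sin 43.3° = 134.6 N.
Solving the pair for P and N: P = 115.6 N, N = 130.7 N (and f = μN = 19.61 N).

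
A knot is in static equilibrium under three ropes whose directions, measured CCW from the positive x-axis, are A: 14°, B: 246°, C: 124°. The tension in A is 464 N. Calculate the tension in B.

Resolve: ΣF_x = 464 cos 14° + T_B cos 246° + T_C cos 124° = 0.
        ΣF_y = 464 sin 14° + T_B sin 246° + T_C sin 124° = 0.
The known terms sum to (450.2, 112.3) N, so -0.4067 T_B − 0.5592 T_C = -450.2 and -0.9135 T_B + 0.8290 T_C = -112.3.
Solving simultaneously: T_B = 514.1 N, T_C = 431.2 N.

T_B ≈ 514 N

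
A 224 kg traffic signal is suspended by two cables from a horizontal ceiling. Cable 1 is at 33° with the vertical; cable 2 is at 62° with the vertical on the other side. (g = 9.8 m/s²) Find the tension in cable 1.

Angles from the horizontal: cable 1 is 90° − 33° = 57°, cable 2 is 90° − 62° = 28°.
Weight W = 224 × 9.8 = 2195 N acts straight down.
Horizontal: T_1 cos 57° = T_2 cos 28°  →  T_2 = 0.6168 T_1.
Vertical: T_1 sin 57° + T_2 sin 28° = 2195.
Substituting the horizontal relation into the vertical equation gives 1.128 T_1 = 2195, so T_1 = 1946 N.

T_1 ≈ 1950 N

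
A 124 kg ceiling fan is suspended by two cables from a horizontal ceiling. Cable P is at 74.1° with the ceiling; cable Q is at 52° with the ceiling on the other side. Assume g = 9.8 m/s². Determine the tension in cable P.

Weight W = 124 × 9.8 = 1215 N acts straight down.
Horizontal: T_P cos 74.1° = T_Q cos 52°  →  T_Q = 0.445 T_P.
Vertical: T_P sin 74.1° + T_Q sin 52° = 1215.
Substituting the horizontal relation into the vertical equation gives 1.312 T_P = 1215, so T_P = 925.9 N.

T_P ≈ 926 N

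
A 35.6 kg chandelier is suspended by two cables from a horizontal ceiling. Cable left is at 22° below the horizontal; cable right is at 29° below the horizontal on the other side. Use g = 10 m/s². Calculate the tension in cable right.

Weight W = 35.6 × 10 = 356 N acts straight down.
Horizontal: T_left cos 22° = T_right cos 29°  →  T_left = 0.9433 T_right.
Vertical: T_left sin 22° + T_right sin 29° = 356.
Substituting the horizontal relation into the vertical equation gives 0.8382 T_right = 356, so T_right = 424.7 N.

T_right ≈ 425 N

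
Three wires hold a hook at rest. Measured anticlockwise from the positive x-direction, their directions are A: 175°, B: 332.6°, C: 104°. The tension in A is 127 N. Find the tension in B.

Resolve: ΣF_x = 127 cos 175° + T_B cos 332.6° + T_C cos 104° = 0.
        ΣF_y = 127 sin 175° + T_B sin 332.6° + T_C sin 104° = 0.
The known terms sum to (-126.5, 11.07) N, so 0.8878 T_B − 0.2419 T_C = 126.5 and -0.4602 T_B + 0.9703 T_C = -11.07.
Solving simultaneously: T_B = 160.1 N, T_C = 64.52 N.

T_B ≈ 160 N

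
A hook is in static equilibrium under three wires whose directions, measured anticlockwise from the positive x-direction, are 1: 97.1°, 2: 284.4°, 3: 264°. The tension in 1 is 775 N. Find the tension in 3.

Resolve: ΣF_x = 775 cos 97.1° + T_2 cos 284.4° + T_3 cos 264° = 0.
        ΣF_y = 775 sin 97.1° + T_2 sin 284.4° + T_3 sin 264° = 0.
The known terms sum to (-95.79, 769.1) N, so 0.2487 T_2 − 0.1045 T_3 = 95.79 and -0.9686 T_2 − 0.9945 T_3 = -769.1.
Solving simultaneously: T_2 = 503.9 N, T_3 = 282.5 N.

T_3 ≈ 283 N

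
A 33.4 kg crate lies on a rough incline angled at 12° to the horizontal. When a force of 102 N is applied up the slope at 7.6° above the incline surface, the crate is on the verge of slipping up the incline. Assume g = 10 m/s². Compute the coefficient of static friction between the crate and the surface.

μ ≈ 0.101

On the verge of sliding up the incline, friction is at its maximum μN and acts down the slope.
Perpendicular to incline: N = W cos 12° − P sin 7.6° = 326.7 − 13.49 = 313.2 N.
Along incline: P cos 7.6° − μN = W sin 12° → μ = −(W sin 12° − P cos 7.6°) / N = 0.1011.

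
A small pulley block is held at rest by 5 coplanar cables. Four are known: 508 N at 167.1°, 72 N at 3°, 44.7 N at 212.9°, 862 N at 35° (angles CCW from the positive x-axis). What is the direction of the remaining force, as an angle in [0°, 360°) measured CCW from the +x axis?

Sum the known components: ΣF_x = 245.3 N, ΣF_y = 587.3 N.
For equilibrium the remaining force must supply (−ΣF_x, −ΣF_y) = (-245.3, -587.3) N.
Magnitude = √((-245.3)² + (-587.3)²) = 636.5 N; direction = atan2(-587.3, -245.3) = 247.3°.

θ ≈ 247°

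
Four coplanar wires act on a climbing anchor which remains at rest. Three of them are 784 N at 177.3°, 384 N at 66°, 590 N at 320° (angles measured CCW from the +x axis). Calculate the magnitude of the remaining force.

Sum the known components: ΣF_x = -175 N, ΣF_y = 8.488 N.
For equilibrium the remaining force must supply (−ΣF_x, −ΣF_y) = (175, -8.488) N.
Magnitude = √((175)² + (-8.488)²) = 175.2 N; direction = atan2(-8.488, 175) = 357.2°.

F ≈ 175 N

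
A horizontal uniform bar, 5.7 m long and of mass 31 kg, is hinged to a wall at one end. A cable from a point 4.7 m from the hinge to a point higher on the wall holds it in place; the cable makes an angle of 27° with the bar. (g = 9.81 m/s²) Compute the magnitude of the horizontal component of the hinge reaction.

Take torques about the hinge: T sin 27° · 4.7 = 31×9.81×2.85 = 866.71 N·m.
So T = 866.71 / (0.4540 × 4.7) = 406.19 N.
ΣF_x = 0: H_x = T cos 27° = 361.92 N.

H_x ≈ 362 N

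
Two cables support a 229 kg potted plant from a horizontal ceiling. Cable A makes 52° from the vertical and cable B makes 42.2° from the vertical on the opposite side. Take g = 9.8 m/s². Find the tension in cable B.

T_B ≈ 1770 N

Angles from the horizontal: cable A is 90° − 52° = 38°, cable B is 90° − 42.2° = 47.8°.
Weight W = 229 × 9.8 = 2244 N acts straight down.
Horizontal: T_A cos 38° = T_B cos 47.8°  →  T_A = 0.8524 T_B.
Vertical: T_A sin 38° + T_B sin 47.8° = 2244.
Substituting the horizontal relation into the vertical equation gives 1.266 T_B = 2244, so T_B = 1773 N.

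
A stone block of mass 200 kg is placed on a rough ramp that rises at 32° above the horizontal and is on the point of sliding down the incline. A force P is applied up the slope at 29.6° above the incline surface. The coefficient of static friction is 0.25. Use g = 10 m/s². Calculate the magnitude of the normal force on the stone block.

On the verge of sliding down the incline, friction equals μN and acts up the slope.
Perpendicular: N + P sin 29.6° = W cos 32° = 1696 N.
Along incline: P cos 29.6° + μN = W sin 32° with W sin 32° = 1060 N.
Solving the pair for P and N: P = 852.3 N, N = 1275 N (and f = μN = 318.8 N).

N ≈ 1280 N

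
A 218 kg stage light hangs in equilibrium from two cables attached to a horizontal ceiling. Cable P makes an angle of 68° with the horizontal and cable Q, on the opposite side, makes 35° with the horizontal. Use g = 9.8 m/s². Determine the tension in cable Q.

T_Q ≈ 821 N

Weight W = 218 × 9.8 = 2136 N acts straight down.
Horizontal: T_P cos 68° = T_Q cos 35°  →  T_P = 2.187 T_Q.
Vertical: T_P sin 68° + T_Q sin 35° = 2136.
Substituting the horizontal relation into the vertical equation gives 2.601 T_Q = 2136, so T_Q = 821.4 N.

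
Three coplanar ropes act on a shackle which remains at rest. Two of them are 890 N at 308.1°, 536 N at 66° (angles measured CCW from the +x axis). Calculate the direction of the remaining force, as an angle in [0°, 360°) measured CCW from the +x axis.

Sum the known components: ΣF_x = 767.2 N, ΣF_y = -210.7 N.
For equilibrium the remaining force must supply (−ΣF_x, −ΣF_y) = (-767.2, 210.7) N.
Magnitude = √((-767.2)² + (210.7)²) = 795.6 N; direction = atan2(210.7, -767.2) = 164.6°.

θ ≈ 165°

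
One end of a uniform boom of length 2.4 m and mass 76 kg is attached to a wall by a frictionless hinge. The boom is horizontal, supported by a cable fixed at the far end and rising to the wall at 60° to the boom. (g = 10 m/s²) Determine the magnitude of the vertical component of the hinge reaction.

|H_y| ≈ 380 N

Take torques about the hinge: T sin 60° · 2.4 = 76×10×1.2 = 912 N·m.
So T = 912 / (0.8660 × 2.4) = 438.79 N.
ΣF_y = 0: H_y = (76×10) − T sin 60° = 760 − 380 = 380 N.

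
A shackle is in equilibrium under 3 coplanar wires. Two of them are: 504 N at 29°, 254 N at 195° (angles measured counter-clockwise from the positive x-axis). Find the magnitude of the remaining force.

Sum the known components: ΣF_x = 195.5 N, ΣF_y = 178.6 N.
For equilibrium the remaining force must supply (−ΣF_x, −ΣF_y) = (-195.5, -178.6) N.
Magnitude = √((-195.5)² + (-178.6)²) = 264.8 N; direction = atan2(-178.6, -195.5) = 222.4°.

F ≈ 265 N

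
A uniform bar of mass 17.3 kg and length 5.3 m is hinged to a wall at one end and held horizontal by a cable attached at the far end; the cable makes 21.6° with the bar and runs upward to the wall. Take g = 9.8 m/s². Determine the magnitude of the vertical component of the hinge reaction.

Take torques about the hinge: T sin 21.6° · 5.3 = 17.3×9.8×2.65 = 449.28 N·m.
So T = 449.28 / (0.3681 × 5.3) = 230.28 N.
ΣF_y = 0: H_y = (17.3×9.8) − T sin 21.6° = 169.54 − 84.77 = 84.77 N.

|H_y| ≈ 84.8 N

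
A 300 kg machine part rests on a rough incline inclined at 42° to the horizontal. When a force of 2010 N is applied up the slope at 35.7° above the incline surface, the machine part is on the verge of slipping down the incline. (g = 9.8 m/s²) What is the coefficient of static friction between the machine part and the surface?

On the verge of sliding down the incline, friction is at its maximum μN and acts up the slope.
Perpendicular to incline: N = W cos 42° − P sin 35.7° = 2185 − 1173 = 1012 N.
Along incline: P cos 35.7° + μN = W sin 42° → μ = (W sin 42° − P cos 35.7°) / N = 0.331.

μ ≈ 0.331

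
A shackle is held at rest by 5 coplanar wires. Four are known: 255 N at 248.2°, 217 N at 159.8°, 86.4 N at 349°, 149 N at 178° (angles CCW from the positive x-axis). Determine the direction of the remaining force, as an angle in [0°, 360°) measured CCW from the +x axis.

θ ≈ 25.5°

Sum the known components: ΣF_x = -362.4 N, ΣF_y = -173.1 N.
For equilibrium the remaining force must supply (−ΣF_x, −ΣF_y) = (362.4, 173.1) N.
Magnitude = √((362.4)² + (173.1)²) = 401.7 N; direction = atan2(173.1, 362.4) = 25.5°.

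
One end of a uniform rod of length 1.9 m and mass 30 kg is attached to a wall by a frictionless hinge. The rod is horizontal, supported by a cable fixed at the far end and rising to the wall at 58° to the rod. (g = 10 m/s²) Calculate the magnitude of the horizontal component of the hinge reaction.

H_x ≈ 93.7 N

Take torques about the hinge: T sin 58° · 1.9 = 30×10×0.95 = 285 N·m.
So T = 285 / (0.8480 × 1.9) = 176.88 N.
ΣF_x = 0: H_x = T cos 58° = 93.73 N.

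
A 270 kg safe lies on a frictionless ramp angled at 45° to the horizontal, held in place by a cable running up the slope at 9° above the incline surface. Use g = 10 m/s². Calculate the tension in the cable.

T ≈ 1930 N

Take axes along and perpendicular to the incline. Weight components: W sin 45° = 1909 N down-slope, W cos 45° = 1909 N into the surface.
Along incline: T cos 9° = W sin 45° → T = 1933 N.
Perpendicular: N = W cos 45° − T sin 9° = 1607 N.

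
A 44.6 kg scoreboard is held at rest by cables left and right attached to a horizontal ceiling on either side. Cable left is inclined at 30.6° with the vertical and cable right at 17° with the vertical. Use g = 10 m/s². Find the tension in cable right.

Angles from the horizontal: cable left is 90° − 30.6° = 59.4°, cable right is 90° − 17° = 73°.
Weight W = 44.6 × 10 = 446 N acts straight down.
Horizontal: T_left cos 59.4° = T_right cos 73°  →  T_left = 0.5744 T_right.
Vertical: T_left sin 59.4° + T_right sin 73° = 446.
Substituting the horizontal relation into the vertical equation gives 1.451 T_right = 446, so T_right = 307.4 N.

T_right ≈ 307 N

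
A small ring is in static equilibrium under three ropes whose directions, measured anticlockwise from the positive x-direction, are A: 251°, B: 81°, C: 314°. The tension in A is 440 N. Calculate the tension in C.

T_C ≈ 95.7 N

Resolve: ΣF_x = 440 cos 251° + T_B cos 81° + T_C cos 314° = 0.
        ΣF_y = 440 sin 251° + T_B sin 81° + T_C sin 314° = 0.
The known terms sum to (-143.2, -416) N, so 0.1564 T_B + 0.6947 T_C = 143.2 and 0.9877 T_B − 0.7193 T_C = 416.
Solving simultaneously: T_B = 490.9 N, T_C = 95.67 N.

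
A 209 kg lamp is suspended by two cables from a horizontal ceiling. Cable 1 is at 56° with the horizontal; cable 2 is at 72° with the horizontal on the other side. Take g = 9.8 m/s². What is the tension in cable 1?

Weight W = 209 × 9.8 = 2048 N acts straight down.
Horizontal: T_1 cos 56° = T_2 cos 72°  →  T_2 = 1.81 T_1.
Vertical: T_1 sin 56° + T_2 sin 72° = 2048.
Substituting the horizontal relation into the vertical equation gives 2.55 T_1 = 2048, so T_1 = 803.2 N.

T_1 ≈ 803 N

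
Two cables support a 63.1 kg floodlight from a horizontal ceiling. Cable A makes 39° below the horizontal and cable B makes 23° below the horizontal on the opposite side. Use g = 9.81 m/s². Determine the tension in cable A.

T_A ≈ 645 N

Weight W = 63.1 × 9.81 = 619 N acts straight down.
Horizontal: T_A cos 39° = T_B cos 23°  →  T_B = 0.8443 T_A.
Vertical: T_A sin 39° + T_B sin 23° = 619.
Substituting the horizontal relation into the vertical equation gives 0.9592 T_A = 619, so T_A = 645.3 N.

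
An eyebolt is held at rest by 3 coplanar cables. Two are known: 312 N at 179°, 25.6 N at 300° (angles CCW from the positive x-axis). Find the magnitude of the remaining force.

Sum the known components: ΣF_x = -299.2 N, ΣF_y = -16.73 N.
For equilibrium the remaining force must supply (−ΣF_x, −ΣF_y) = (299.2, 16.73) N.
Magnitude = √((299.2)² + (16.73)²) = 299.6 N; direction = atan2(16.73, 299.2) = 3.2°.

F ≈ 300 N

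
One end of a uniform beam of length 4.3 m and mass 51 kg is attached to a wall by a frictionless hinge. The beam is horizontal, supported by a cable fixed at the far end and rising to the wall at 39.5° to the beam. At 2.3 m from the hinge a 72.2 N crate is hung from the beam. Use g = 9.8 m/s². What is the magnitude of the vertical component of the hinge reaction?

Take torques about the hinge: T sin 39.5° · 4.3 = 51×9.8×2.15 + 72.2×2.3 = 1240.6 N·m.
So T = 1240.6 / (0.6361 × 4.3) = 453.59 N.
ΣF_y = 0: H_y = (51×9.8 + 72.2) − T sin 39.5° = 572 − 288.52 = 283.48 N.

|H_y| ≈ 283 N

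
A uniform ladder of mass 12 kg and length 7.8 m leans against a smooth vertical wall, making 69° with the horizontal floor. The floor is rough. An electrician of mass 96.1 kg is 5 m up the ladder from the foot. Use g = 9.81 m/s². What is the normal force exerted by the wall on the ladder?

N_wall ≈ 255 N

Torques about the foot: N_wall · 7.8 sin 69° = 12×9.81×3.9 cos 69° + 96.1×9.81×5 cos 69° → N_wall = 254.57 N.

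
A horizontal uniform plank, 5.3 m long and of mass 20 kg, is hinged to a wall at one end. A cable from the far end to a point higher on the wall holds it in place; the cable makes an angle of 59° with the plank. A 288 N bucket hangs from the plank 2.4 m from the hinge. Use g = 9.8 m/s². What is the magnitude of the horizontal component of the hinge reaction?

Take torques about the hinge: T sin 59° · 5.3 = 20×9.8×2.65 + 288×2.4 = 1210.6 N·m.
So T = 1210.6 / (0.8572 × 5.3) = 266.48 N.
ΣF_x = 0: H_x = T cos 59° = 137.25 N.

H_x ≈ 137 N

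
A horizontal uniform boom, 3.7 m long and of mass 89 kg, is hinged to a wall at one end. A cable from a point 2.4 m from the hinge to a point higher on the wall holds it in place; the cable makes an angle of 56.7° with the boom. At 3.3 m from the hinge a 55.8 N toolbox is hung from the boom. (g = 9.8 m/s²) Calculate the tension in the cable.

Take torques about the hinge: T sin 56.7° · 2.4 = 89×9.8×1.85 + 55.8×3.3 = 1797.7 N·m.
So T = 1797.7 / (0.8358 × 2.4) = 896.19 N.

T ≈ 896 N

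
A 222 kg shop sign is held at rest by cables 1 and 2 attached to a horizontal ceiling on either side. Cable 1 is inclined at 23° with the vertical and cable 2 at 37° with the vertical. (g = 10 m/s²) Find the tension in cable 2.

T_2 ≈ 1000 N

Angles from the horizontal: cable 1 is 90° − 23° = 67°, cable 2 is 90° − 37° = 53°.
Weight W = 222 × 10 = 2220 N acts straight down.
Horizontal: T_1 cos 67° = T_2 cos 53°  →  T_1 = 1.54 T_2.
Vertical: T_1 sin 67° + T_2 sin 53° = 2220.
Substituting the horizontal relation into the vertical equation gives 2.216 T_2 = 2220, so T_2 = 1002 N.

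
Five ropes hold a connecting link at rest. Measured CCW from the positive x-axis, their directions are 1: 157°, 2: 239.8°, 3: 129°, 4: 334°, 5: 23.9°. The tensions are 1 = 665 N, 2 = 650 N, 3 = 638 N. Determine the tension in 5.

T_5 ≈ 540 N

Resolve: ΣF_x = 665 cos 157° + 650 cos 239.8° + 638 cos 129° + T_4 cos 334° + T_5 cos 23.9° = 0.
        ΣF_y = 665 sin 157° + 650 sin 239.8° + 638 sin 129° + T_4 sin 334° + T_5 sin 23.9° = 0.
The known terms sum to (-1341, 193.9) N, so 0.8988 T_4 + 0.9143 T_5 = 1341 and -0.4384 T_4 + 0.4051 T_5 = -193.9.
Solving simultaneously: T_4 = 941.8 N, T_5 = 540.5 N.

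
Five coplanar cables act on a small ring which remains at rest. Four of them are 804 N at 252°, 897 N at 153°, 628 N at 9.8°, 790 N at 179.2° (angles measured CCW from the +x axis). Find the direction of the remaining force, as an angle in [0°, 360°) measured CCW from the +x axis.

θ ≈ 11.1°

Sum the known components: ΣF_x = -1219 N, ΣF_y = -239.5 N.
For equilibrium the remaining force must supply (−ΣF_x, −ΣF_y) = (1219, 239.5) N.
Magnitude = √((1219)² + (239.5)²) = 1242 N; direction = atan2(239.5, 1219) = 11.1°.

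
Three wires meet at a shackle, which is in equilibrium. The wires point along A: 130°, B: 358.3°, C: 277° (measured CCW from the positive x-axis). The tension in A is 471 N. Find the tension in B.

T_B ≈ 260 N

Resolve: ΣF_x = 471 cos 130° + T_B cos 358.3° + T_C cos 277° = 0.
        ΣF_y = 471 sin 130° + T_B sin 358.3° + T_C sin 277° = 0.
The known terms sum to (-302.8, 360.8) N, so 0.9996 T_B + 0.1219 T_C = 302.8 and -0.0297 T_B − 0.9925 T_C = -360.8.
Solving simultaneously: T_B = 259.5 N, T_C = 355.8 N.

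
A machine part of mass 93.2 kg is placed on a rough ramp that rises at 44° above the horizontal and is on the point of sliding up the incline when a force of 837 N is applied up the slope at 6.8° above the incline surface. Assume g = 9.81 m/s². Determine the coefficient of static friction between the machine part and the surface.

On the verge of sliding up the incline, friction is at its maximum μN and acts down the slope.
Perpendicular to incline: N = W cos 44° − P sin 6.8° = 657.7 − 99.1 = 558.6 N.
Along incline: P cos 6.8° − μN = W sin 44° → μ = −(W sin 44° − P cos 6.8°) / N = 0.3509.

μ ≈ 0.351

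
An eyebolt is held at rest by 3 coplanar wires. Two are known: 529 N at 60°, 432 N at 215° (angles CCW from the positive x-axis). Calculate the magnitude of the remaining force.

Sum the known components: ΣF_x = -89.37 N, ΣF_y = 210.3 N.
For equilibrium the remaining force must supply (−ΣF_x, −ΣF_y) = (89.37, -210.3) N.
Magnitude = √((89.37)² + (-210.3)²) = 228.5 N; direction = atan2(-210.3, 89.37) = 293.0°.

F ≈ 229 N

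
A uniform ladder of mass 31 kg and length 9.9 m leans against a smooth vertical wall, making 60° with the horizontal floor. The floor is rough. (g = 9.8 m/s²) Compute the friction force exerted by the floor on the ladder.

f ≈ 87.7 N

Torques about the foot: N_wall · 9.9 sin 60° = 31×9.8×4.95 cos 60° → N_wall = 87.7 N.
ΣF_x = 0: f_floor = N_wall = 87.7 N.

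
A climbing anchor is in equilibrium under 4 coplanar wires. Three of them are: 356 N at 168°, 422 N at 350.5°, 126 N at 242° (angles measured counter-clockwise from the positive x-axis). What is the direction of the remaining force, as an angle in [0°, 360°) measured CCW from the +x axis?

θ ≈ 94.7°

Sum the known components: ΣF_x = 8.839 N, ΣF_y = -106.9 N.
For equilibrium the remaining force must supply (−ΣF_x, −ΣF_y) = (-8.839, 106.9) N.
Magnitude = √((-8.839)² + (106.9)²) = 107.2 N; direction = atan2(106.9, -8.839) = 94.7°.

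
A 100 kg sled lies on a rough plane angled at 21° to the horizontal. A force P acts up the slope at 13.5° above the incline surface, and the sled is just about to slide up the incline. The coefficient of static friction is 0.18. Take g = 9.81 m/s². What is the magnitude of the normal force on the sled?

N ≈ 797 N

On the verge of sliding up the incline, friction equals μN and acts down the slope.
Perpendicular: N + P sin 13.5° = W cos 21° = 915.8 N.
Along incline: P cos 13.5° = W sin 21° + μN  with W sin 21° = 351.6 N.
Solving the pair for P and N: P = 509.1 N, N = 797 N (and f = μN = 143.5 N).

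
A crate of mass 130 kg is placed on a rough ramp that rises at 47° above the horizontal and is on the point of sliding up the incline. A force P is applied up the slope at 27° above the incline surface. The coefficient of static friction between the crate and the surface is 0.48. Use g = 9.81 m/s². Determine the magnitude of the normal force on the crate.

N ≈ 317 N

On the verge of sliding up the incline, friction equals μN and acts down the slope.
Perpendicular: N + P sin 27° = W cos 47° = 869.8 N.
Along incline: P cos 27° = W sin 47° + μN  with W sin 47° = 932.7 N.
Solving the pair for P and N: P = 1218 N, N = 317 N (and f = μN = 152.2 N).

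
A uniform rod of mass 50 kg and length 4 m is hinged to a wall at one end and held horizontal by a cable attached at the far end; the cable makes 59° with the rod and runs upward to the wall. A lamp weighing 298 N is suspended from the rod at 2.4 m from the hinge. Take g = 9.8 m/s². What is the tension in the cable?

T ≈ 494 N

Take torques about the hinge: T sin 59° · 4 = 50×9.8×2 + 298×2.4 = 1695.2 N·m.
So T = 1695.2 / (0.8572 × 4) = 494.42 N.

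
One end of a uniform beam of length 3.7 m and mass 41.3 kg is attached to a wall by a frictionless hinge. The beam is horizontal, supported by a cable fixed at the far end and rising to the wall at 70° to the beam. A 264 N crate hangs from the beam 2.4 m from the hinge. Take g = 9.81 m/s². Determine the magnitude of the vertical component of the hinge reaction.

|H_y| ≈ 295 N

Take torques about the hinge: T sin 70° · 3.7 = 41.3×9.81×1.85 + 264×2.4 = 1383.1 N·m.
So T = 1383.1 / (0.9397 × 3.7) = 397.81 N.
ΣF_y = 0: H_y = (41.3×9.81 + 264) − T sin 70° = 669.15 − 373.82 = 295.33 N.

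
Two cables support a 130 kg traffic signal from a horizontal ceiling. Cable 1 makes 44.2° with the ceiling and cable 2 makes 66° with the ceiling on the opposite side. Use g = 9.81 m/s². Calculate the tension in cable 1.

Weight W = 130 × 9.81 = 1275 N acts straight down.
Horizontal: T_1 cos 44.2° = T_2 cos 66°  →  T_2 = 1.763 T_1.
Vertical: T_1 sin 44.2° + T_2 sin 66° = 1275.
Substituting the horizontal relation into the vertical equation gives 2.307 T_1 = 1275, so T_1 = 552.7 N.

T_1 ≈ 553 N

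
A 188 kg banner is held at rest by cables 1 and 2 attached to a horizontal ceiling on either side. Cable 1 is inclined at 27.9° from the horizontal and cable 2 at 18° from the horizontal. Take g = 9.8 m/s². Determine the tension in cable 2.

T_2 ≈ 2270 N

Weight W = 188 × 9.8 = 1842 N acts straight down.
Horizontal: T_1 cos 27.9° = T_2 cos 18°  →  T_1 = 1.076 T_2.
Vertical: T_1 sin 27.9° + T_2 sin 18° = 1842.
Substituting the horizontal relation into the vertical equation gives 0.8126 T_2 = 1842, so T_2 = 2267 N.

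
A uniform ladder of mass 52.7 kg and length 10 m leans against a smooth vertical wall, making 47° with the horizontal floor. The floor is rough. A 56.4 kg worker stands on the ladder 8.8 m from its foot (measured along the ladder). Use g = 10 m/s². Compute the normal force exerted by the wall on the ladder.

Torques about the foot: N_wall · 10 sin 47° = 52.7×10×5 cos 47° + 56.4×10×8.8 cos 47° → N_wall = 708.54 N.

N_wall ≈ 709 N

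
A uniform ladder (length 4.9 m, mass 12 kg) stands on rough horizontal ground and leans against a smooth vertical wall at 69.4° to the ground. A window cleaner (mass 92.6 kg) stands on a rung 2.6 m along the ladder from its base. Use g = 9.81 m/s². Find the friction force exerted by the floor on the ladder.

f ≈ 203 N

Torques about the foot: N_wall · 4.9 sin 69.4° = 12×9.81×2.45 cos 69.4° + 92.6×9.81×2.6 cos 69.4° → N_wall = 203.3 N.
ΣF_x = 0: f_floor = N_wall = 203.3 N.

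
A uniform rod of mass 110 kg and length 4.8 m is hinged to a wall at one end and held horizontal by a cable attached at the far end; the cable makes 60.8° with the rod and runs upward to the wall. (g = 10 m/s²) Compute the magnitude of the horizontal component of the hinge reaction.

H_x ≈ 307 N

Take torques about the hinge: T sin 60.8° · 4.8 = 110×10×2.4 = 2640 N·m.
So T = 2640 / (0.8729 × 4.8) = 630.07 N.
ΣF_x = 0: H_x = T cos 60.8° = 307.38 N.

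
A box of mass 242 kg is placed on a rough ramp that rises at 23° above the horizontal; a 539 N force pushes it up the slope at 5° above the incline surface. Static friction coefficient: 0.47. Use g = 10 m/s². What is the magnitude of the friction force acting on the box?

Axes along / perpendicular to the incline. W sin 23° = 945.6 N down-slope; W cos 23° = 2228 N into the surface.
Perpendicular: N = W cos 23° − P sin 5° = 2228 − 46.98 = 2181 N.
Along incline: P cos 5° + f = W sin 23° (friction acts up-slope) → f = 945.6 − 536.9 = 408.6 N.
|f| = 408.6 N ≤ μN = 1025 N, so the box is indeed static.

f ≈ 409 N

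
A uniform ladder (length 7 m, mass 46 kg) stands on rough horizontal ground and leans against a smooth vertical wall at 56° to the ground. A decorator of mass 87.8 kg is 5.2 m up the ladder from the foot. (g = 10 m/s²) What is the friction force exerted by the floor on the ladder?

f ≈ 595 N

Torques about the foot: N_wall · 7 sin 56° = 46×10×3.5 cos 56° + 87.8×10×5.2 cos 56° → N_wall = 595.07 N.
ΣF_x = 0: f_floor = N_wall = 595.07 N.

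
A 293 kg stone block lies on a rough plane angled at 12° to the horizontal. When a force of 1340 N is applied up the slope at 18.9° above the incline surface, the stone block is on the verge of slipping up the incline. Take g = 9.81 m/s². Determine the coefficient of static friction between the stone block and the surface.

On the verge of sliding up the incline, friction is at its maximum μN and acts down the slope.
Perpendicular to incline: N = W cos 12° − P sin 18.9° = 2812 − 434 = 2377 N.
Along incline: P cos 18.9° − μN = W sin 12° → μ = −(W sin 12° − P cos 18.9°) / N = 0.2819.

μ ≈ 0.282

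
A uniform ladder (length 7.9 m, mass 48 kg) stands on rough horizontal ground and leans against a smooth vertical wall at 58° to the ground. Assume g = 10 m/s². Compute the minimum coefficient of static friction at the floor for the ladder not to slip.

μ_min ≈ 0.312

ΣF_y = 0: N_floor = 48×10 = 480 N.
Torques about the foot: N_wall · 7.9 sin 58° = 48×10×3.95 cos 58° → N_wall = 149.97 N.
ΣF_x = 0: f_floor = N_wall = 149.97 N.
μ_min = f_floor / N_floor = 149.97 / 480 = 0.3124.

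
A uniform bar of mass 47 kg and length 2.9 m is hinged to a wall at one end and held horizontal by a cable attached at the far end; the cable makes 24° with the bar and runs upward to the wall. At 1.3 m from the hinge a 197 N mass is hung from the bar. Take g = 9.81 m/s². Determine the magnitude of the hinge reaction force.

Take torques about the hinge: T sin 24° · 2.9 = 47×9.81×1.45 + 197×1.3 = 924.65 N·m.
So T = 924.65 / (0.4067 × 2.9) = 783.91 N.
ΣF_x = 0: H_x = T cos 24° = 716.14 N.
ΣF_y = 0: H_y = (47×9.81 + 197) − T sin 24° = 658.07 − 318.85 = 339.22 N.
|H| = √(H_x² + H_y²) = √((716.14)² + (339.22)²) = 792.42 N.

|H| ≈ 792 N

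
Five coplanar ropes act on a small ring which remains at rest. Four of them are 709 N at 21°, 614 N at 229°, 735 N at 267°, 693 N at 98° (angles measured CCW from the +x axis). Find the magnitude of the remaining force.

F ≈ 285 N

Sum the known components: ΣF_x = 124.2 N, ΣF_y = -257 N.
For equilibrium the remaining force must supply (−ΣF_x, −ΣF_y) = (-124.2, 257) N.
Magnitude = √((-124.2)² + (257)²) = 285.5 N; direction = atan2(257, -124.2) = 115.8°.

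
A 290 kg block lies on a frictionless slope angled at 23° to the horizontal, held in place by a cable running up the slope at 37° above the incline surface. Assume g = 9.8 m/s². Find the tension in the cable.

Take axes along and perpendicular to the incline. Weight components: W sin 23° = 1110 N down-slope, W cos 23° = 2616 N into the surface.
Along incline: T cos 37° = W sin 23° → T = 1390 N.
Perpendicular: N = W cos 23° − T sin 37° = 1779 N.

T ≈ 1390 N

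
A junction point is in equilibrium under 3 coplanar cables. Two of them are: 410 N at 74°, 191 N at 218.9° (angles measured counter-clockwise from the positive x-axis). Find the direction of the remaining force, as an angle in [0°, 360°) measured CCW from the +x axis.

Sum the known components: ΣF_x = -35.63 N, ΣF_y = 274.2 N.
For equilibrium the remaining force must supply (−ΣF_x, −ΣF_y) = (35.63, -274.2) N.
Magnitude = √((35.63)² + (-274.2)²) = 276.5 N; direction = atan2(-274.2, 35.63) = 277.4°.

θ ≈ 277°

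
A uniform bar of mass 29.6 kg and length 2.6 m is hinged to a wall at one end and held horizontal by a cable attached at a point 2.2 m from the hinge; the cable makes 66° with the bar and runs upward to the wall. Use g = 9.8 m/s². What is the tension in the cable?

T ≈ 188 N

Take torques about the hinge: T sin 66° · 2.2 = 29.6×9.8×1.3 = 377.1 N·m.
So T = 377.1 / (0.9135 × 2.2) = 187.63 N.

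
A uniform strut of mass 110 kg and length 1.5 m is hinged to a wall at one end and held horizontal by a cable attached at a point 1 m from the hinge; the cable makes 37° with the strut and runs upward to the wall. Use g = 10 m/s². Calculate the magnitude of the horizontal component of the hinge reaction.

Take torques about the hinge: T sin 37° · 1 = 110×10×0.75 = 825 N·m.
So T = 825 / (0.6018 × 1) = 1370.9 N.
ΣF_x = 0: H_x = T cos 37° = 1094.8 N.

H_x ≈ 1090 N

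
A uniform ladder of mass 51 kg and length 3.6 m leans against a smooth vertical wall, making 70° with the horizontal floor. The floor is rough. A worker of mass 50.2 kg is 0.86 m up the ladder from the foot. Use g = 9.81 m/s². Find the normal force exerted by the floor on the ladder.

N_floor ≈ 993 N

ΣF_y = 0: N_floor = 51×9.81 + 50.2×9.81 = 992.77 N.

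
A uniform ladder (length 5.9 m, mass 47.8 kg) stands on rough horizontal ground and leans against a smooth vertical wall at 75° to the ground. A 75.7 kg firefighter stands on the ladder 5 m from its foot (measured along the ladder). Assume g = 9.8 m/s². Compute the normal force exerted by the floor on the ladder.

N_floor ≈ 1210 N

ΣF_y = 0: N_floor = 47.8×9.8 + 75.7×9.8 = 1210.3 N.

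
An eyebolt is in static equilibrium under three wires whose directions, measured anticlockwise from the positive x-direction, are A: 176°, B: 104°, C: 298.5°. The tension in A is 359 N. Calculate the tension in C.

Resolve: ΣF_x = 359 cos 176° + T_B cos 104° + T_C cos 298.5° = 0.
        ΣF_y = 359 sin 176° + T_B sin 104° + T_C sin 298.5° = 0.
The known terms sum to (-358.1, 25.04) N, so -0.2419 T_B + 0.4772 T_C = 358.1 and 0.9703 T_B − 0.8788 T_C = -25.04.
Solving simultaneously: T_B = 1209 N, T_C = 1364 N.

T_C ≈ 1360 N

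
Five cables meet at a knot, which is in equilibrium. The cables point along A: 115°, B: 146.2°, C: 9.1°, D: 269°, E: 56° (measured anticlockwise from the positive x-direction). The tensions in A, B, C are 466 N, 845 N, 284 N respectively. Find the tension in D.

T_D ≈ 1900 N

Resolve: ΣF_x = 466 cos 115° + 845 cos 146.2° + 284 cos 9.1° + T_D cos 269° + T_E cos 56° = 0.
        ΣF_y = 466 sin 115° + 845 sin 146.2° + 284 sin 9.1° + T_D sin 269° + T_E sin 56° = 0.
The known terms sum to (-618.7, 937.3) N, so -0.0175 T_D + 0.5592 T_E = 618.7 and -0.9998 T_D + 0.8290 T_E = -937.3.
Solving simultaneously: T_D = 1904 N, T_E = 1166 N.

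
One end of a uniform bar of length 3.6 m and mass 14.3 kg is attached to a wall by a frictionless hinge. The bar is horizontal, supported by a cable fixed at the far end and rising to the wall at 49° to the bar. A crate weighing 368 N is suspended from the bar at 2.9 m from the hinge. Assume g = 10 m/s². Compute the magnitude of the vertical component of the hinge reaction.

|H_y| ≈ 143 N

Take torques about the hinge: T sin 49° · 3.6 = 14.3×10×1.8 + 368×2.9 = 1324.6 N·m.
So T = 1324.6 / (0.7547 × 3.6) = 487.53 N.
ΣF_y = 0: H_y = (14.3×10 + 368) − T sin 49° = 511 − 367.94 = 143.06 N.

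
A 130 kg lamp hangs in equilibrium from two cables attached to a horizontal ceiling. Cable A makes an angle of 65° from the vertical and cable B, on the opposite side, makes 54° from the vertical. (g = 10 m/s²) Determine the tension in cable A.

Angles from the horizontal: cable A is 90° − 65° = 25°, cable B is 90° − 54° = 36°.
Weight W = 130 × 10 = 1300 N acts straight down.
Horizontal: T_A cos 25° = T_B cos 36°  →  T_B = 1.12 T_A.
Vertical: T_A sin 25° + T_B sin 36° = 1300.
Substituting the horizontal relation into the vertical equation gives 1.081 T_A = 1300, so T_A = 1202 N.

T_A ≈ 1200 N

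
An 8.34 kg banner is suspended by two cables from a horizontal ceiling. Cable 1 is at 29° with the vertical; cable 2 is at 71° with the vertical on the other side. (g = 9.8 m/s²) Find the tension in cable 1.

Angles from the horizontal: cable 1 is 90° − 29° = 61°, cable 2 is 90° − 71° = 19°.
Weight W = 8.34 × 9.8 = 81.73 N acts straight down.
Horizontal: T_1 cos 61° = T_2 cos 19°  →  T_2 = 0.5127 T_1.
Vertical: T_1 sin 61° + T_2 sin 19° = 81.73.
Substituting the horizontal relation into the vertical equation gives 1.042 T_1 = 81.73, so T_1 = 78.47 N.

T_1 ≈ 78.5 N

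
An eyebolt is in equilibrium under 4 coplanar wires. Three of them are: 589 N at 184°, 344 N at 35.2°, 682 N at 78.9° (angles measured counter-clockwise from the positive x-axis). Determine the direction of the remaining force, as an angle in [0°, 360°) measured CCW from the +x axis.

θ ≈ 282°

Sum the known components: ΣF_x = -175.2 N, ΣF_y = 826.4 N.
For equilibrium the remaining force must supply (−ΣF_x, −ΣF_y) = (175.2, -826.4) N.
Magnitude = √((175.2)² + (-826.4)²) = 844.8 N; direction = atan2(-826.4, 175.2) = 282.0°.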